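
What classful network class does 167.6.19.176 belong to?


First octet: 167
Binary: 10100111
10xxxxxx -> Class B (128-191)
Class B, default mask 255.255.0.0 (/16)


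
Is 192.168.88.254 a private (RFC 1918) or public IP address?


RFC 1918 private ranges:
  10.0.0.0/8 (10.0.0.0 - 10.255.255.255)
  172.16.0.0/12 (172.16.0.0 - 172.31.255.255)
  192.168.0.0/16 (192.168.0.0 - 192.168.255.255)
Private (in 192.168.0.0/16)


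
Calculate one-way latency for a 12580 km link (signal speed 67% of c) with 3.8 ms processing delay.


Speed = 0.67 * 3e5 km/s = 201000 km/s
Propagation delay = 12580 / 201000 = 0.0626 s = 62.5871 ms
Processing delay = 3.8 ms
Total one-way latency = 66.3871 ms


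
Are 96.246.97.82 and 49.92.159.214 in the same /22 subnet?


Mask: 255.255.252.0
96.246.97.82 AND mask = 96.246.96.0
49.92.159.214 AND mask = 49.92.156.0
No, different subnets (96.246.96.0 vs 49.92.156.0)


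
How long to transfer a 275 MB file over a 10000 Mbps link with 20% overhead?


Effective throughput = 10000 * (1 - 20/100) = 8000 Mbps
File size in Mb = 275 * 8 = 2200 Mb
Time = 2200 / 8000
Time = 0.275 seconds


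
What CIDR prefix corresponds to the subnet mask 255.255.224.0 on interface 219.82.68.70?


Binary: 11111111.11111111.11100000.00000000
Count leading 1s
Prefix: /19


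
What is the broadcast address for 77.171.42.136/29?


Network: 77.171.42.136/29
Host bits = 3
Set all host bits to 1:
Broadcast: 77.171.42.143


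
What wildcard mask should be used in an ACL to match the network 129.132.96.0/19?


Subnet mask: 255.255.224.0
Wildcard = 255.255.255.255 - subnet mask
255 - 255 = 0
255 - 255 = 0
255 - 224 = 31
255 - 0 = 255
Wildcard: 0.0.31.255


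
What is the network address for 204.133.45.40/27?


IP:   11001100.10000101.00101101.00101000
Mask: 11111111.11111111.11111111.11100000
AND operation:
Net:  11001100.10000101.00101101.00100000
Network: 204.133.45.32/27


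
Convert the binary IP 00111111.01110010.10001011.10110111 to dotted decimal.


00111111 = 63
01110010 = 114
10001011 = 139
10110111 = 183
IP: 63.114.139.183


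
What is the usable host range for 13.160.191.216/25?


Network: 13.160.191.128
Broadcast: 13.160.191.255
First usable = network + 1
Last usable = broadcast - 1
Range: 13.160.191.129 to 13.160.191.254


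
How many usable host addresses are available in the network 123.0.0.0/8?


Host bits = 32 - 8 = 24
Total addresses = 2^24 = 16777216
Usable = total - 2 (network and broadcast)
Usable hosts: 16777214


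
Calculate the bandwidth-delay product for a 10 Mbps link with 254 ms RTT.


BDP = bandwidth * RTT
= 10 Mbps * 254 ms
= 10 * 1e6 * 254 / 1000 bits
= 2540000 bits
= 317500 bytes
= 310.0586 KB
BDP = 2540000 bits (317500 bytes)


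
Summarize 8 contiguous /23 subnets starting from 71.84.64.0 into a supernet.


Original prefix: /23
Number of subnets: 8 = 2^3
New prefix = 23 - 3 = 20
Supernet: 71.84.64.0/20


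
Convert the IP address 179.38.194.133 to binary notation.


179 = 10110011
38 = 00100110
194 = 11000010
133 = 10000101
Binary: 10110011.00100110.11000010.10000101


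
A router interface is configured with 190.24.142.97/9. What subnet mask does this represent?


/9 means 9 network bits, 23 host bits
Binary: 11111111100000000000000000000000
Mask: 255.128.0.0


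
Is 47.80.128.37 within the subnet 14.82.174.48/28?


Subnet network: 14.82.174.48
Test IP AND mask: 47.80.128.32
No, 47.80.128.37 is not in 14.82.174.48/28


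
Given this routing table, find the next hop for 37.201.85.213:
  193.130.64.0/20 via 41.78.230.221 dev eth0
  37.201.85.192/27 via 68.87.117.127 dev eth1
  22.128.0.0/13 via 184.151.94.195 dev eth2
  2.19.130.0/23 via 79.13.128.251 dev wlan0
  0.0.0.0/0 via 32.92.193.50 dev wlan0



Longest prefix match for 37.201.85.213:
  /20 193.130.64.0: no
  /27 37.201.85.192: MATCH
  /13 22.128.0.0: no
  /23 2.19.130.0: no
  /0 0.0.0.0: MATCH
Selected: next-hop 68.87.117.127 via eth1 (matched /27)


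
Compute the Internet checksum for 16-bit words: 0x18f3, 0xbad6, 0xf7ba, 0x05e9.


Sum all words (with carry folding):
+ 0x18f3 = 0x18f3
+ 0xbad6 = 0xd3c9
+ 0xf7ba = 0xcb84
+ 0x05e9 = 0xd16d
One's complement: ~0xd16d
Checksum = 0x2e92


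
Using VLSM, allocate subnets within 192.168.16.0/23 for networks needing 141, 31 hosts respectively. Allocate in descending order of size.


141 hosts -> /24 (254 usable): 192.168.16.0/24
31 hosts -> /26 (62 usable): 192.168.17.0/26
Allocation: 192.168.16.0/24 (141 hosts, 254 usable); 192.168.17.0/26 (31 hosts, 62 usable)


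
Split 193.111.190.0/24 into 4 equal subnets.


New prefix = 24 + 2 = 26
Each subnet has 64 addresses
  193.111.190.0/26
  193.111.190.64/26
  193.111.190.128/26
  193.111.190.192/26
Subnets: 193.111.190.0/26, 193.111.190.64/26, 193.111.190.128/26, 193.111.190.192/26


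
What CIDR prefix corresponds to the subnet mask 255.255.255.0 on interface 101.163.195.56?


Binary: 11111111.11111111.11111111.00000000
Count leading 1s
Prefix: /24


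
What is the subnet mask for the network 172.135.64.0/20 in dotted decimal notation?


/20 means 20 network bits, 12 host bits
Binary: 11111111111111111111000000000000
Mask: 255.255.240.0


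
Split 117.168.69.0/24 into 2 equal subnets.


New prefix = 24 + 1 = 25
Each subnet has 128 addresses
  117.168.69.0/25
  117.168.69.128/25
Subnets: 117.168.69.0/25, 117.168.69.128/25


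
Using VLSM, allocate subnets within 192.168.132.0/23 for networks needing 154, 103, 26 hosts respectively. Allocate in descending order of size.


154 hosts -> /24 (254 usable): 192.168.132.0/24
103 hosts -> /25 (126 usable): 192.168.133.0/25
26 hosts -> /27 (30 usable): 192.168.133.128/27
Allocation: 192.168.132.0/24 (154 hosts, 254 usable); 192.168.133.0/25 (103 hosts, 126 usable); 192.168.133.128/27 (26 hosts, 30 usable)


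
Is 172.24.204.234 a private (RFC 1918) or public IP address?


RFC 1918 private ranges:
  10.0.0.0/8 (10.0.0.0 - 10.255.255.255)
  172.16.0.0/12 (172.16.0.0 - 172.31.255.255)
  192.168.0.0/16 (192.168.0.0 - 192.168.255.255)
Private (in 172.16.0.0/12)


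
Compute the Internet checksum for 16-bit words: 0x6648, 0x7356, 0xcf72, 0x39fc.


Sum all words (with carry folding):
+ 0x6648 = 0x6648
+ 0x7356 = 0xd99e
+ 0xcf72 = 0xa911
+ 0x39fc = 0xe30d
One's complement: ~0xe30d
Checksum = 0x1cf2


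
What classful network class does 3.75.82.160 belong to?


First octet: 3
Binary: 00000011
0xxxxxxx -> Class A (1-126)
Class A, default mask 255.0.0.0 (/8)


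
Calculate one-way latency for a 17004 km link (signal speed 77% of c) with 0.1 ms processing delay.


Speed = 0.77 * 3e5 km/s = 231000 km/s
Propagation delay = 17004 / 231000 = 0.0736 s = 73.6104 ms
Processing delay = 0.1 ms
Total one-way latency = 73.7104 ms


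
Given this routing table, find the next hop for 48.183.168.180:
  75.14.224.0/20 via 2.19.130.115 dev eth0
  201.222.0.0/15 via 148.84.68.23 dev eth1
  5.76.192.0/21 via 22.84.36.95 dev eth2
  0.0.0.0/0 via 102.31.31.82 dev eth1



Longest prefix match for 48.183.168.180:
  /20 75.14.224.0: no
  /15 201.222.0.0: no
  /21 5.76.192.0: no
  /0 0.0.0.0: MATCH
Selected: next-hop 102.31.31.82 via eth1 (matched /0)


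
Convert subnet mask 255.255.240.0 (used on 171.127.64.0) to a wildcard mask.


Subnet mask: 255.255.240.0
Wildcard = 255.255.255.255 - subnet mask
255 - 255 = 0
255 - 255 = 0
255 - 240 = 15
255 - 0 = 255
Wildcard: 0.0.15.255


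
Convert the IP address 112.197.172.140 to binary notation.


112 = 01110000
197 = 11000101
172 = 10101100
140 = 10001100
Binary: 01110000.11000101.10101100.10001100


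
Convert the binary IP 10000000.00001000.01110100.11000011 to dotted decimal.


10000000 = 128
00001000 = 8
01110100 = 116
11000011 = 195
IP: 128.8.116.195


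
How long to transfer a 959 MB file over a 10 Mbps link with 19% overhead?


Effective throughput = 10 * (1 - 19/100) = 8.1 Mbps
File size in Mb = 959 * 8 = 7672 Mb
Time = 7672 / 8.1
Time = 947.1605 seconds


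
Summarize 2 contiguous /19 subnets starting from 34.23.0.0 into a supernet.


Original prefix: /19
Number of subnets: 2 = 2^1
New prefix = 19 - 1 = 18
Supernet: 34.23.0.0/18


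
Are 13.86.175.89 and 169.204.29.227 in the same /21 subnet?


Mask: 255.255.248.0
13.86.175.89 AND mask = 13.86.168.0
169.204.29.227 AND mask = 169.204.24.0
No, different subnets (13.86.168.0 vs 169.204.24.0)


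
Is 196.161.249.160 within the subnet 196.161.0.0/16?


Subnet network: 196.161.0.0
Test IP AND mask: 196.161.0.0
Yes, 196.161.249.160 is in 196.161.0.0/16


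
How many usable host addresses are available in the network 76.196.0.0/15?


Host bits = 32 - 15 = 17
Total addresses = 2^17 = 131072
Usable = total - 2 (network and broadcast)
Usable hosts: 131070


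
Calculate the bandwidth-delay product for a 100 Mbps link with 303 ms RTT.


BDP = bandwidth * RTT
= 100 Mbps * 303 ms
= 100 * 1e6 * 303 / 1000 bits
= 30300000 bits
= 3787500 bytes
= 3698.7305 KB
BDP = 30300000 bits (3787500 bytes)


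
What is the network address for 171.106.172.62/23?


IP:   10101011.01101010.10101100.00111110
Mask: 11111111.11111111.11111110.00000000
AND operation:
Net:  10101011.01101010.10101100.00000000
Network: 171.106.172.0/23


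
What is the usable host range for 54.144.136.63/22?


Network: 54.144.136.0
Broadcast: 54.144.139.255
First usable = network + 1
Last usable = broadcast - 1
Range: 54.144.136.1 to 54.144.139.254


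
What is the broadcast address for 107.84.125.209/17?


Network: 107.84.0.0/17
Host bits = 15
Set all host bits to 1:
Broadcast: 107.84.127.255


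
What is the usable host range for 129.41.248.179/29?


Network: 129.41.248.176
Broadcast: 129.41.248.183
First usable = network + 1
Last usable = broadcast - 1
Range: 129.41.248.177 to 129.41.248.182


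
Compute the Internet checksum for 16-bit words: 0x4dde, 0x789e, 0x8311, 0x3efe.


Sum all words (with carry folding):
+ 0x4dde = 0x4dde
+ 0x789e = 0xc67c
+ 0x8311 = 0x498e
+ 0x3efe = 0x888c
One's complement: ~0x888c
Checksum = 0x7773


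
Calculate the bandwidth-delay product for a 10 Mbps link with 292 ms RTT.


BDP = bandwidth * RTT
= 10 Mbps * 292 ms
= 10 * 1e6 * 292 / 1000 bits
= 2920000 bits
= 365000 bytes
= 356.4453 KB
BDP = 2920000 bits (365000 bytes)


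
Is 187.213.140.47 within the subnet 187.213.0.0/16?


Subnet network: 187.213.0.0
Test IP AND mask: 187.213.0.0
Yes, 187.213.140.47 is in 187.213.0.0/16


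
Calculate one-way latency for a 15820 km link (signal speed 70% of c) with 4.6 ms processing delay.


Speed = 0.7 * 3e5 km/s = 210000 km/s
Propagation delay = 15820 / 210000 = 0.0753 s = 75.3333 ms
Processing delay = 4.6 ms
Total one-way latency = 79.9333 ms


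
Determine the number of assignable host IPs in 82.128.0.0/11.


Host bits = 32 - 11 = 21
Total addresses = 2^21 = 2097152
Usable = total - 2 (network and broadcast)
Usable hosts: 2097150


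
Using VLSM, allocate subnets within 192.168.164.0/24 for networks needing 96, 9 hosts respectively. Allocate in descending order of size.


96 hosts -> /25 (126 usable): 192.168.164.0/25
9 hosts -> /28 (14 usable): 192.168.164.128/28
Allocation: 192.168.164.0/25 (96 hosts, 126 usable); 192.168.164.128/28 (9 hosts, 14 usable)


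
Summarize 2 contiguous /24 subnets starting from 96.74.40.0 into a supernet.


Original prefix: /24
Number of subnets: 2 = 2^1
New prefix = 24 - 1 = 23
Supernet: 96.74.40.0/23


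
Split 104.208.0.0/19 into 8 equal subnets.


New prefix = 19 + 3 = 22
Each subnet has 1024 addresses
  104.208.0.0/22
  104.208.4.0/22
  104.208.8.0/22
  104.208.12.0/22
  104.208.16.0/22
  104.208.20.0/22
  104.208.24.0/22
  104.208.28.0/22
Subnets: 104.208.0.0/22, 104.208.4.0/22, 104.208.8.0/22, 104.208.12.0/22, 104.208.16.0/22, 104.208.20.0/22, 104.208.24.0/22, 104.208.28.0/22


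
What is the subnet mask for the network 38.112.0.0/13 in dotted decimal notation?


/13 means 13 network bits, 19 host bits
Binary: 11111111111110000000000000000000
Mask: 255.248.0.0


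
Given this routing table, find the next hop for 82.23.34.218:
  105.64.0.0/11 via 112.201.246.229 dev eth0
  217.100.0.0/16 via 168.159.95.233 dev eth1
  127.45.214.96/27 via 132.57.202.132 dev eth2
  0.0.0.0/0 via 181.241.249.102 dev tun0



Longest prefix match for 82.23.34.218:
  /11 105.64.0.0: no
  /16 217.100.0.0: no
  /27 127.45.214.96: no
  /0 0.0.0.0: MATCH
Selected: next-hop 181.241.249.102 via tun0 (matched /0)


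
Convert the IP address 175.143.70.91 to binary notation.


175 = 10101111
143 = 10001111
70 = 01000110
91 = 01011011
Binary: 10101111.10001111.01000110.01011011


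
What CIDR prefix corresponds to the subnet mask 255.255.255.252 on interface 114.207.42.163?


Binary: 11111111.11111111.11111111.11111100
Count leading 1s
Prefix: /30


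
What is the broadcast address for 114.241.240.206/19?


Network: 114.241.224.0/19
Host bits = 13
Set all host bits to 1:
Broadcast: 114.241.255.255


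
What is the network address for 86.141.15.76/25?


IP:   01010110.10001101.00001111.01001100
Mask: 11111111.11111111.11111111.10000000
AND operation:
Net:  01010110.10001101.00001111.00000000
Network: 86.141.15.0/25


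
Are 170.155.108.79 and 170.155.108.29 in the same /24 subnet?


Mask: 255.255.255.0
170.155.108.79 AND mask = 170.155.108.0
170.155.108.29 AND mask = 170.155.108.0
Yes, same subnet (170.155.108.0)


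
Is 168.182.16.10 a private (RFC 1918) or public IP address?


RFC 1918 private ranges:
  10.0.0.0/8 (10.0.0.0 - 10.255.255.255)
  172.16.0.0/12 (172.16.0.0 - 172.31.255.255)
  192.168.0.0/16 (192.168.0.0 - 192.168.255.255)
Public (not in any RFC 1918 range)


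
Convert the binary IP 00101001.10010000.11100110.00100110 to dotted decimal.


00101001 = 41
10010000 = 144
11100110 = 230
00100110 = 38
IP: 41.144.230.38


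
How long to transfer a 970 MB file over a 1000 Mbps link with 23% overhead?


Effective throughput = 1000 * (1 - 23/100) = 770 Mbps
File size in Mb = 970 * 8 = 7760 Mb
Time = 7760 / 770
Time = 10.0779 seconds


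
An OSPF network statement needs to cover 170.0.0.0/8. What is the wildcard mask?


Subnet mask: 255.0.0.0
Wildcard = 255.255.255.255 - subnet mask
255 - 255 = 0
255 - 0 = 255
255 - 0 = 255
255 - 0 = 255
Wildcard: 0.255.255.255


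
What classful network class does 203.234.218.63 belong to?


First octet: 203
Binary: 11001011
110xxxxx -> Class C (192-223)
Class C, default mask 255.255.255.0 (/24)


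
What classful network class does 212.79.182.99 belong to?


First octet: 212
Binary: 11010100
110xxxxx -> Class C (192-223)
Class C, default mask 255.255.255.0 (/24)


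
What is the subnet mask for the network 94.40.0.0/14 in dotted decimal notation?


/14 means 14 network bits, 18 host bits
Binary: 11111111111111000000000000000000
Mask: 255.252.0.0


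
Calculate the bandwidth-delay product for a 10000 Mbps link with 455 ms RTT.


BDP = bandwidth * RTT
= 10000 Mbps * 455 ms
= 10000 * 1e6 * 455 / 1000 bits
= 4550000000 bits
= 568750000 bytes
= 555419.9219 KB
BDP = 4550000000 bits (568750000 bytes)


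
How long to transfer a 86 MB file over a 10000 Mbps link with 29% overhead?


Effective throughput = 10000 * (1 - 29/100) = 7100 Mbps
File size in Mb = 86 * 8 = 688 Mb
Time = 688 / 7100
Time = 0.0969 seconds


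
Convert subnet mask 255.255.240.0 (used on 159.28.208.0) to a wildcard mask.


Subnet mask: 255.255.240.0
Wildcard = 255.255.255.255 - subnet mask
255 - 255 = 0
255 - 255 = 0
255 - 240 = 15
255 - 0 = 255
Wildcard: 0.0.15.255


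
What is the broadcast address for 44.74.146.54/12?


Network: 44.64.0.0/12
Host bits = 20
Set all host bits to 1:
Broadcast: 44.79.255.255


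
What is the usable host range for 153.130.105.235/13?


Network: 153.128.0.0
Broadcast: 153.135.255.255
First usable = network + 1
Last usable = broadcast - 1
Range: 153.128.0.1 to 153.135.255.254


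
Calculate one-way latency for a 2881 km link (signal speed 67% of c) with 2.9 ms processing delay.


Speed = 0.67 * 3e5 km/s = 201000 km/s
Propagation delay = 2881 / 201000 = 0.0143 s = 14.3333 ms
Processing delay = 2.9 ms
Total one-way latency = 17.2333 ms


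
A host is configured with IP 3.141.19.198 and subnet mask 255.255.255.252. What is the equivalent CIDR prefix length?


Binary: 11111111.11111111.11111111.11111100
Count leading 1s
Prefix: /30


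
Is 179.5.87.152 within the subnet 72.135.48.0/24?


Subnet network: 72.135.48.0
Test IP AND mask: 179.5.87.0
No, 179.5.87.152 is not in 72.135.48.0/24


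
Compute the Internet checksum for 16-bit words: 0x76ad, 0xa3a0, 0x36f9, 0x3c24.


Sum all words (with carry folding):
+ 0x76ad = 0x76ad
+ 0xa3a0 = 0x1a4e
+ 0x36f9 = 0x5147
+ 0x3c24 = 0x8d6b
One's complement: ~0x8d6b
Checksum = 0x7294


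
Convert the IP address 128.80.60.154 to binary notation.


128 = 10000000
80 = 01010000
60 = 00111100
154 = 10011010
Binary: 10000000.01010000.00111100.10011010


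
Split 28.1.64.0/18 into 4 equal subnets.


New prefix = 18 + 2 = 20
Each subnet has 4096 addresses
  28.1.64.0/20
  28.1.80.0/20
  28.1.96.0/20
  28.1.112.0/20
Subnets: 28.1.64.0/20, 28.1.80.0/20, 28.1.96.0/20, 28.1.112.0/20


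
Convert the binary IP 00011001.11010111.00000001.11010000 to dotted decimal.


00011001 = 25
11010111 = 215
00000001 = 1
11010000 = 208
IP: 25.215.1.208


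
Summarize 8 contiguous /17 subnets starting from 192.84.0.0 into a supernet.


Original prefix: /17
Number of subnets: 8 = 2^3
New prefix = 17 - 3 = 14
Supernet: 192.84.0.0/14


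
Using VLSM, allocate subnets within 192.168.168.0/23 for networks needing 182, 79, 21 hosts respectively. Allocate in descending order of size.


182 hosts -> /24 (254 usable): 192.168.168.0/24
79 hosts -> /25 (126 usable): 192.168.169.0/25
21 hosts -> /27 (30 usable): 192.168.169.128/27
Allocation: 192.168.168.0/24 (182 hosts, 254 usable); 192.168.169.0/25 (79 hosts, 126 usable); 192.168.169.128/27 (21 hosts, 30 usable)


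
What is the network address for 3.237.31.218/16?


IP:   00000011.11101101.00011111.11011010
Mask: 11111111.11111111.00000000.00000000
AND operation:
Net:  00000011.11101101.00000000.00000000
Network: 3.237.0.0/16


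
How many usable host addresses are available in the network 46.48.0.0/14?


Host bits = 32 - 14 = 18
Total addresses = 2^18 = 262144
Usable = total - 2 (network and broadcast)
Usable hosts: 262142


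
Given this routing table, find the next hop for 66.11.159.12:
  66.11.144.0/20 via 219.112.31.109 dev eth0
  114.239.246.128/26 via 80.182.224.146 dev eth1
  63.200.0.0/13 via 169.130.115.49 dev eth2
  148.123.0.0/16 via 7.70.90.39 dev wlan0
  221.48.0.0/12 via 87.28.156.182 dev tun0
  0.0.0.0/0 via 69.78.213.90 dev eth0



Longest prefix match for 66.11.159.12:
  /20 66.11.144.0: MATCH
  /26 114.239.246.128: no
  /13 63.200.0.0: no
  /16 148.123.0.0: no
  /12 221.48.0.0: no
  /0 0.0.0.0: MATCH
Selected: next-hop 219.112.31.109 via eth0 (matched /20)


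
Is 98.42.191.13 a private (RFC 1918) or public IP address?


RFC 1918 private ranges:
  10.0.0.0/8 (10.0.0.0 - 10.255.255.255)
  172.16.0.0/12 (172.16.0.0 - 172.31.255.255)
  192.168.0.0/16 (192.168.0.0 - 192.168.255.255)
Public (not in any RFC 1918 range)


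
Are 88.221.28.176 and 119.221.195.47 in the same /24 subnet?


Mask: 255.255.255.0
88.221.28.176 AND mask = 88.221.28.0
119.221.195.47 AND mask = 119.221.195.0
No, different subnets (88.221.28.0 vs 119.221.195.0)


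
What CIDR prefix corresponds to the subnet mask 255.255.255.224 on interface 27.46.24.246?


Binary: 11111111.11111111.11111111.11100000
Count leading 1s
Prefix: /27


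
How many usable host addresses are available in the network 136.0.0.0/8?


Host bits = 32 - 8 = 24
Total addresses = 2^24 = 16777216
Usable = total - 2 (network and broadcast)
Usable hosts: 16777214


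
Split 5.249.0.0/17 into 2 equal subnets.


New prefix = 17 + 1 = 18
Each subnet has 16384 addresses
  5.249.0.0/18
  5.249.64.0/18
Subnets: 5.249.0.0/18, 5.249.64.0/18


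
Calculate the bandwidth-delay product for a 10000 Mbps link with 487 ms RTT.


BDP = bandwidth * RTT
= 10000 Mbps * 487 ms
= 10000 * 1e6 * 487 / 1000 bits
= 4870000000 bits
= 608750000 bytes
= 594482.4219 KB
BDP = 4870000000 bits (608750000 bytes)


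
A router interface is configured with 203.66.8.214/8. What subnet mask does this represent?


/8 means 8 network bits, 24 host bits
Binary: 11111111000000000000000000000000
Mask: 255.0.0.0


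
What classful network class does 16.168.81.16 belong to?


First octet: 16
Binary: 00010000
0xxxxxxx -> Class A (1-126)
Class A, default mask 255.0.0.0 (/8)


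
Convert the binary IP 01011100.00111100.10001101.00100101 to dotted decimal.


01011100 = 92
00111100 = 60
10001101 = 141
00100101 = 37
IP: 92.60.141.37


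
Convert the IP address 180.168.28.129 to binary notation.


180 = 10110100
168 = 10101000
28 = 00011100
129 = 10000001
Binary: 10110100.10101000.00011100.10000001


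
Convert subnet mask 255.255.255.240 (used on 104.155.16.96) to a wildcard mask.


Subnet mask: 255.255.255.240
Wildcard = 255.255.255.255 - subnet mask
255 - 255 = 0
255 - 255 = 0
255 - 255 = 0
255 - 240 = 15
Wildcard: 0.0.0.15


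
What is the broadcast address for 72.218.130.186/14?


Network: 72.216.0.0/14
Host bits = 18
Set all host bits to 1:
Broadcast: 72.219.255.255


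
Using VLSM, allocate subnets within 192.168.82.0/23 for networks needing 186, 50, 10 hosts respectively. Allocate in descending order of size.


186 hosts -> /24 (254 usable): 192.168.82.0/24
50 hosts -> /26 (62 usable): 192.168.83.0/26
10 hosts -> /28 (14 usable): 192.168.83.64/28
Allocation: 192.168.82.0/24 (186 hosts, 254 usable); 192.168.83.0/26 (50 hosts, 62 usable); 192.168.83.64/28 (10 hosts, 14 usable)


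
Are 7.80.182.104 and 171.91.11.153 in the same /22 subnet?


Mask: 255.255.252.0
7.80.182.104 AND mask = 7.80.180.0
171.91.11.153 AND mask = 171.91.8.0
No, different subnets (7.80.180.0 vs 171.91.8.0)


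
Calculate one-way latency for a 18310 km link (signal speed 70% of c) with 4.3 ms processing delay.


Speed = 0.7 * 3e5 km/s = 210000 km/s
Propagation delay = 18310 / 210000 = 0.0872 s = 87.1905 ms
Processing delay = 4.3 ms
Total one-way latency = 91.4905 ms


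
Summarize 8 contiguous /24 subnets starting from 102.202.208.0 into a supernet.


Original prefix: /24
Number of subnets: 8 = 2^3
New prefix = 24 - 3 = 21
Supernet: 102.202.208.0/21


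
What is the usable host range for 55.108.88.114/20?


Network: 55.108.80.0
Broadcast: 55.108.95.255
First usable = network + 1
Last usable = broadcast - 1
Range: 55.108.80.1 to 55.108.95.254


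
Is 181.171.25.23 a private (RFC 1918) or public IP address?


RFC 1918 private ranges:
  10.0.0.0/8 (10.0.0.0 - 10.255.255.255)
  172.16.0.0/12 (172.16.0.0 - 172.31.255.255)
  192.168.0.0/16 (192.168.0.0 - 192.168.255.255)
Public (not in any RFC 1918 range)


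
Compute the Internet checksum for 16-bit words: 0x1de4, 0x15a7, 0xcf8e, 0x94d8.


Sum all words (with carry folding):
+ 0x1de4 = 0x1de4
+ 0x15a7 = 0x338b
+ 0xcf8e = 0x031a
+ 0x94d8 = 0x97f2
One's complement: ~0x97f2
Checksum = 0x680d


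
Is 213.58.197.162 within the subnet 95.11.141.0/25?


Subnet network: 95.11.141.0
Test IP AND mask: 213.58.197.128
No, 213.58.197.162 is not in 95.11.141.0/25


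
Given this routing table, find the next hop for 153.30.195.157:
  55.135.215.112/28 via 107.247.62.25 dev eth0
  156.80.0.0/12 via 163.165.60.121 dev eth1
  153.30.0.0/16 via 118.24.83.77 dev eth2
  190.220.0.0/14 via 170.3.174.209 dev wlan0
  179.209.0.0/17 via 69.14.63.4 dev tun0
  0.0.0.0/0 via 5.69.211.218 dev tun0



Longest prefix match for 153.30.195.157:
  /28 55.135.215.112: no
  /12 156.80.0.0: no
  /16 153.30.0.0: MATCH
  /14 190.220.0.0: no
  /17 179.209.0.0: no
  /0 0.0.0.0: MATCH
Selected: next-hop 118.24.83.77 via eth2 (matched /16)


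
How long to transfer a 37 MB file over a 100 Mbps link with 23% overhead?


Effective throughput = 100 * (1 - 23/100) = 77 Mbps
File size in Mb = 37 * 8 = 296 Mb
Time = 296 / 77
Time = 3.8442 seconds


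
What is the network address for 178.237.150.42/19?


IP:   10110010.11101101.10010110.00101010
Mask: 11111111.11111111.11100000.00000000
AND operation:
Net:  10110010.11101101.10000000.00000000
Network: 178.237.128.0/19


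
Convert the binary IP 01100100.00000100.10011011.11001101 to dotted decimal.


01100100 = 100
00000100 = 4
10011011 = 155
11001101 = 205
IP: 100.4.155.205


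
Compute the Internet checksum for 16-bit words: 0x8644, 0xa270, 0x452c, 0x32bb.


Sum all words (with carry folding):
+ 0x8644 = 0x8644
+ 0xa270 = 0x28b5
+ 0x452c = 0x6de1
+ 0x32bb = 0xa09c
One's complement: ~0xa09c
Checksum = 0x5f63


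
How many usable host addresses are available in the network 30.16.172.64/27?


Host bits = 32 - 27 = 5
Total addresses = 2^5 = 32
Usable = total - 2 (network and broadcast)
Usable hosts: 30


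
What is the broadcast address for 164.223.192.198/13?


Network: 164.216.0.0/13
Host bits = 19
Set all host bits to 1:
Broadcast: 164.223.255.255


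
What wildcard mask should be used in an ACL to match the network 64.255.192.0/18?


Subnet mask: 255.255.192.0
Wildcard = 255.255.255.255 - subnet mask
255 - 255 = 0
255 - 255 = 0
255 - 192 = 63
255 - 0 = 255
Wildcard: 0.0.63.255


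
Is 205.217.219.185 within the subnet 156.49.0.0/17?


Subnet network: 156.49.0.0
Test IP AND mask: 205.217.128.0
No, 205.217.219.185 is not in 156.49.0.0/17


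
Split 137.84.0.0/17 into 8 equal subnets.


New prefix = 17 + 3 = 20
Each subnet has 4096 addresses
  137.84.0.0/20
  137.84.16.0/20
  137.84.32.0/20
  137.84.48.0/20
  137.84.64.0/20
  137.84.80.0/20
  137.84.96.0/20
  137.84.112.0/20
Subnets: 137.84.0.0/20, 137.84.16.0/20, 137.84.32.0/20, 137.84.48.0/20, 137.84.64.0/20, 137.84.80.0/20, 137.84.96.0/20, 137.84.112.0/20


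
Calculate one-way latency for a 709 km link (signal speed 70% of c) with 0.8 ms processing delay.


Speed = 0.7 * 3e5 km/s = 210000 km/s
Propagation delay = 709 / 210000 = 0.0034 s = 3.3762 ms
Processing delay = 0.8 ms
Total one-way latency = 4.1762 ms


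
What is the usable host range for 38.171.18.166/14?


Network: 38.168.0.0
Broadcast: 38.171.255.255
First usable = network + 1
Last usable = broadcast - 1
Range: 38.168.0.1 to 38.171.255.254


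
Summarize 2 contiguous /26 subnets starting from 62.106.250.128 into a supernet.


Original prefix: /26
Number of subnets: 2 = 2^1
New prefix = 26 - 1 = 25
Supernet: 62.106.250.128/25


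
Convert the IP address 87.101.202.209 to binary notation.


87 = 01010111
101 = 01100101
202 = 11001010
209 = 11010001
Binary: 01010111.01100101.11001010.11010001


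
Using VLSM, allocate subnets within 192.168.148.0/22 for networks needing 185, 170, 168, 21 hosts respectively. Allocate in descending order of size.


185 hosts -> /24 (254 usable): 192.168.148.0/24
170 hosts -> /24 (254 usable): 192.168.149.0/24
168 hosts -> /24 (254 usable): 192.168.150.0/24
21 hosts -> /27 (30 usable): 192.168.151.0/27
Allocation: 192.168.148.0/24 (185 hosts, 254 usable); 192.168.149.0/24 (170 hosts, 254 usable); 192.168.150.0/24 (168 hosts, 254 usable); 192.168.151.0/27 (21 hosts, 30 usable)


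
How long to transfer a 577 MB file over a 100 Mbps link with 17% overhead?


Effective throughput = 100 * (1 - 17/100) = 83 Mbps
File size in Mb = 577 * 8 = 4616 Mb
Time = 4616 / 83
Time = 55.6145 seconds


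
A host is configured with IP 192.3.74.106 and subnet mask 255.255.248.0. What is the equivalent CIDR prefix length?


Binary: 11111111.11111111.11111000.00000000
Count leading 1s
Prefix: /21


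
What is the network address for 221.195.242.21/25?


IP:   11011101.11000011.11110010.00010101
Mask: 11111111.11111111.11111111.10000000
AND operation:
Net:  11011101.11000011.11110010.00000000
Network: 221.195.242.0/25


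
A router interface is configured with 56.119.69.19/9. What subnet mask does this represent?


/9 means 9 network bits, 23 host bits
Binary: 11111111100000000000000000000000
Mask: 255.128.0.0


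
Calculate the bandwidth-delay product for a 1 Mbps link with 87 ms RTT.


BDP = bandwidth * RTT
= 1 Mbps * 87 ms
= 1 * 1e6 * 87 / 1000 bits
= 87000 bits
= 10875 bytes
= 10.6201 KB
BDP = 87000 bits (10875 bytes)


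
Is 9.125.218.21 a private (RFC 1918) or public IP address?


RFC 1918 private ranges:
  10.0.0.0/8 (10.0.0.0 - 10.255.255.255)
  172.16.0.0/12 (172.16.0.0 - 172.31.255.255)
  192.168.0.0/16 (192.168.0.0 - 192.168.255.255)
Public (not in any RFC 1918 range)


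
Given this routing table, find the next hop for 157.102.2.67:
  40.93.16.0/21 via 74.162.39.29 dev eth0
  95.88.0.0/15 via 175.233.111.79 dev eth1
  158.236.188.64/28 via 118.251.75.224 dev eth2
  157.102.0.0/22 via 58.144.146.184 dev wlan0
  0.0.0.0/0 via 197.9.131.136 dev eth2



Longest prefix match for 157.102.2.67:
  /21 40.93.16.0: no
  /15 95.88.0.0: no
  /28 158.236.188.64: no
  /22 157.102.0.0: MATCH
  /0 0.0.0.0: MATCH
Selected: next-hop 58.144.146.184 via wlan0 (matched /22)


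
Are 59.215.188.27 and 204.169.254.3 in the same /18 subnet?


Mask: 255.255.192.0
59.215.188.27 AND mask = 59.215.128.0
204.169.254.3 AND mask = 204.169.192.0
No, different subnets (59.215.128.0 vs 204.169.192.0)


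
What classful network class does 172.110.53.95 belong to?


First octet: 172
Binary: 10101100
10xxxxxx -> Class B (128-191)
Class B, default mask 255.255.0.0 (/16)


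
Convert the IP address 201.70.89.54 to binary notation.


201 = 11001001
70 = 01000110
89 = 01011001
54 = 00110110
Binary: 11001001.01000110.01011001.00110110


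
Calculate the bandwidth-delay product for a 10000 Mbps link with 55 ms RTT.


BDP = bandwidth * RTT
= 10000 Mbps * 55 ms
= 10000 * 1e6 * 55 / 1000 bits
= 550000000 bits
= 68750000 bytes
= 67138.6719 KB
BDP = 550000000 bits (68750000 bytes)


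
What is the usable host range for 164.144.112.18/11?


Network: 164.128.0.0
Broadcast: 164.159.255.255
First usable = network + 1
Last usable = broadcast - 1
Range: 164.128.0.1 to 164.159.255.254


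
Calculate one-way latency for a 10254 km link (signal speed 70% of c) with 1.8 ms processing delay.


Speed = 0.7 * 3e5 km/s = 210000 km/s
Propagation delay = 10254 / 210000 = 0.0488 s = 48.8286 ms
Processing delay = 1.8 ms
Total one-way latency = 50.6286 ms


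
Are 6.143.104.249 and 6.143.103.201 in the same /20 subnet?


Mask: 255.255.240.0
6.143.104.249 AND mask = 6.143.96.0
6.143.103.201 AND mask = 6.143.96.0
Yes, same subnet (6.143.96.0)


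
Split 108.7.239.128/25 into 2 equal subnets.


New prefix = 25 + 1 = 26
Each subnet has 64 addresses
  108.7.239.128/26
  108.7.239.192/26
Subnets: 108.7.239.128/26, 108.7.239.192/26


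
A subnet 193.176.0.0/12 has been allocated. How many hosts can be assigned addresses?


Host bits = 32 - 12 = 20
Total addresses = 2^20 = 1048576
Usable = total - 2 (network and broadcast)
Usable hosts: 1048574


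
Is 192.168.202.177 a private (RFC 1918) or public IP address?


RFC 1918 private ranges:
  10.0.0.0/8 (10.0.0.0 - 10.255.255.255)
  172.16.0.0/12 (172.16.0.0 - 172.31.255.255)
  192.168.0.0/16 (192.168.0.0 - 192.168.255.255)
Private (in 192.168.0.0/16)


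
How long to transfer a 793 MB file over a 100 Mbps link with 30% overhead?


Effective throughput = 100 * (1 - 30/100) = 70 Mbps
File size in Mb = 793 * 8 = 6344 Mb
Time = 6344 / 70
Time = 90.6286 seconds


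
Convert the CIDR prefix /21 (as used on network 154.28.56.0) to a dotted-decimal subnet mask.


/21 means 21 network bits, 11 host bits
Binary: 11111111111111111111100000000000
Mask: 255.255.248.0


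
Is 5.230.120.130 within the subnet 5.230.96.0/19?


Subnet network: 5.230.96.0
Test IP AND mask: 5.230.96.0
Yes, 5.230.120.130 is in 5.230.96.0/19


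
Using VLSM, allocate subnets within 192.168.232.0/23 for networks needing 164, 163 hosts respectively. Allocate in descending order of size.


164 hosts -> /24 (254 usable): 192.168.232.0/24
163 hosts -> /24 (254 usable): 192.168.233.0/24
Allocation: 192.168.232.0/24 (164 hosts, 254 usable); 192.168.233.0/24 (163 hosts, 254 usable)


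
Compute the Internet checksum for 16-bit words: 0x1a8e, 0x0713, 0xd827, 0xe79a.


Sum all words (with carry folding):
+ 0x1a8e = 0x1a8e
+ 0x0713 = 0x21a1
+ 0xd827 = 0xf9c8
+ 0xe79a = 0xe163
One's complement: ~0xe163
Checksum = 0x1e9c


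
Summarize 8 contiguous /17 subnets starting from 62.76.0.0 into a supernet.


Original prefix: /17
Number of subnets: 8 = 2^3
New prefix = 17 - 3 = 14
Supernet: 62.76.0.0/14


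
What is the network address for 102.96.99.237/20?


IP:   01100110.01100000.01100011.11101101
Mask: 11111111.11111111.11110000.00000000
AND operation:
Net:  01100110.01100000.01100000.00000000
Network: 102.96.96.0/20


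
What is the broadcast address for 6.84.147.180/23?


Network: 6.84.146.0/23
Host bits = 9
Set all host bits to 1:
Broadcast: 6.84.147.255


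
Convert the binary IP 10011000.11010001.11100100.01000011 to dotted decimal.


10011000 = 152
11010001 = 209
11100100 = 228
01000011 = 67
IP: 152.209.228.67


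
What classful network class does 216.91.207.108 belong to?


First octet: 216
Binary: 11011000
110xxxxx -> Class C (192-223)
Class C, default mask 255.255.255.0 (/24)


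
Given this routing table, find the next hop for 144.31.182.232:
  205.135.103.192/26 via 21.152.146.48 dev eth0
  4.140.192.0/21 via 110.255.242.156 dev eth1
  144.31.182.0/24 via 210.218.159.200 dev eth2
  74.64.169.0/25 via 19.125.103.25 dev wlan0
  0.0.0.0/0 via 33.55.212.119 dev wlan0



Longest prefix match for 144.31.182.232:
  /26 205.135.103.192: no
  /21 4.140.192.0: no
  /24 144.31.182.0: MATCH
  /25 74.64.169.0: no
  /0 0.0.0.0: MATCH
Selected: next-hop 210.218.159.200 via eth2 (matched /24)


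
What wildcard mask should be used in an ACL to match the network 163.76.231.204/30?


Subnet mask: 255.255.255.252
Wildcard = 255.255.255.255 - subnet mask
255 - 255 = 0
255 - 255 = 0
255 - 255 = 0
255 - 252 = 3
Wildcard: 0.0.0.3


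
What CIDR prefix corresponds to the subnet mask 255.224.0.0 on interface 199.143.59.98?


Binary: 11111111.11100000.00000000.00000000
Count leading 1s
Prefix: /11


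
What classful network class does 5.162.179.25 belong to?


First octet: 5
Binary: 00000101
0xxxxxxx -> Class A (1-126)
Class A, default mask 255.0.0.0 (/8)


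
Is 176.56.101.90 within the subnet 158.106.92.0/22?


Subnet network: 158.106.92.0
Test IP AND mask: 176.56.100.0
No, 176.56.101.90 is not in 158.106.92.0/22


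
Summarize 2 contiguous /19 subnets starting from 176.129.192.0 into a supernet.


Original prefix: /19
Number of subnets: 2 = 2^1
New prefix = 19 - 1 = 18
Supernet: 176.129.192.0/18


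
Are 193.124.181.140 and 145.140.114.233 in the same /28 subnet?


Mask: 255.255.255.240
193.124.181.140 AND mask = 193.124.181.128
145.140.114.233 AND mask = 145.140.114.224
No, different subnets (193.124.181.128 vs 145.140.114.224)


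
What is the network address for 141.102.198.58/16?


IP:   10001101.01100110.11000110.00111010
Mask: 11111111.11111111.00000000.00000000
AND operation:
Net:  10001101.01100110.00000000.00000000
Network: 141.102.0.0/16


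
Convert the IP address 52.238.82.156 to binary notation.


52 = 00110100
238 = 11101110
82 = 01010010
156 = 10011100
Binary: 00110100.11101110.01010010.10011100


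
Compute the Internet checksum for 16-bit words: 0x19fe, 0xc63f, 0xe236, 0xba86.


Sum all words (with carry folding):
+ 0x19fe = 0x19fe
+ 0xc63f = 0xe03d
+ 0xe236 = 0xc274
+ 0xba86 = 0x7cfb
One's complement: ~0x7cfb
Checksum = 0x8304


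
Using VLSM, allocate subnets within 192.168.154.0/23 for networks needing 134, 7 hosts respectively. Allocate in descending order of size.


134 hosts -> /24 (254 usable): 192.168.154.0/24
7 hosts -> /28 (14 usable): 192.168.155.0/28
Allocation: 192.168.154.0/24 (134 hosts, 254 usable); 192.168.155.0/28 (7 hosts, 14 usable)


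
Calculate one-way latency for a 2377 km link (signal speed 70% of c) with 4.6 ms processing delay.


Speed = 0.7 * 3e5 km/s = 210000 km/s
Propagation delay = 2377 / 210000 = 0.0113 s = 11.319 ms
Processing delay = 4.6 ms
Total one-way latency = 15.919 ms


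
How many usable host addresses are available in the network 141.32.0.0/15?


Host bits = 32 - 15 = 17
Total addresses = 2^17 = 131072
Usable = total - 2 (network and broadcast)
Usable hosts: 131070


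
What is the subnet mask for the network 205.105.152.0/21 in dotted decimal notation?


/21 means 21 network bits, 11 host bits
Binary: 11111111111111111111100000000000
Mask: 255.255.248.0


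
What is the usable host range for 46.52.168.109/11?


Network: 46.32.0.0
Broadcast: 46.63.255.255
First usable = network + 1
Last usable = broadcast - 1
Range: 46.32.0.1 to 46.63.255.254


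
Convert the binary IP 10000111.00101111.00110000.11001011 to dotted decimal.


10000111 = 135
00101111 = 47
00110000 = 48
11001011 = 203
IP: 135.47.48.203


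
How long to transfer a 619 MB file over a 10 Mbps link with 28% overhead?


Effective throughput = 10 * (1 - 28/100) = 7.2 Mbps
File size in Mb = 619 * 8 = 4952 Mb
Time = 4952 / 7.2
Time = 687.7778 seconds


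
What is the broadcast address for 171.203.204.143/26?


Network: 171.203.204.128/26
Host bits = 6
Set all host bits to 1:
Broadcast: 171.203.204.191


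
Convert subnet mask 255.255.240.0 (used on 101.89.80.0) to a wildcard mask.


Subnet mask: 255.255.240.0
Wildcard = 255.255.255.255 - subnet mask
255 - 255 = 0
255 - 255 = 0
255 - 240 = 15
255 - 0 = 255
Wildcard: 0.0.15.255


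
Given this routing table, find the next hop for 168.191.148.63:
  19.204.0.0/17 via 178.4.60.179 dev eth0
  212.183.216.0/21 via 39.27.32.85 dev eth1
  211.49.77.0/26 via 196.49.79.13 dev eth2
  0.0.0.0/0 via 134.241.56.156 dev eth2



Longest prefix match for 168.191.148.63:
  /17 19.204.0.0: no
  /21 212.183.216.0: no
  /26 211.49.77.0: no
  /0 0.0.0.0: MATCH
Selected: next-hop 134.241.56.156 via eth2 (matched /0)


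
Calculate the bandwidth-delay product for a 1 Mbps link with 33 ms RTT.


BDP = bandwidth * RTT
= 1 Mbps * 33 ms
= 1 * 1e6 * 33 / 1000 bits
= 33000 bits
= 4125 bytes
= 4.0283 KB
BDP = 33000 bits (4125 bytes)


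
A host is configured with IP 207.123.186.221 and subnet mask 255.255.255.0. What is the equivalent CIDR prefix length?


Binary: 11111111.11111111.11111111.00000000
Count leading 1s
Prefix: /24


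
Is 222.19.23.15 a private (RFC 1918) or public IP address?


RFC 1918 private ranges:
  10.0.0.0/8 (10.0.0.0 - 10.255.255.255)
  172.16.0.0/12 (172.16.0.0 - 172.31.255.255)
  192.168.0.0/16 (192.168.0.0 - 192.168.255.255)
Public (not in any RFC 1918 range)


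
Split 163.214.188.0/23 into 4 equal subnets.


New prefix = 23 + 2 = 25
Each subnet has 128 addresses
  163.214.188.0/25
  163.214.188.128/25
  163.214.189.0/25
  163.214.189.128/25
Subnets: 163.214.188.0/25, 163.214.188.128/25, 163.214.189.0/25, 163.214.189.128/25


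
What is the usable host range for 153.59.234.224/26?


Network: 153.59.234.192
Broadcast: 153.59.234.255
First usable = network + 1
Last usable = broadcast - 1
Range: 153.59.234.193 to 153.59.234.254


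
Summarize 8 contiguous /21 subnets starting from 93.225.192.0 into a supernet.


Original prefix: /21
Number of subnets: 8 = 2^3
New prefix = 21 - 3 = 18
Supernet: 93.225.192.0/18


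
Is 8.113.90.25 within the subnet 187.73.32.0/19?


Subnet network: 187.73.32.0
Test IP AND mask: 8.113.64.0
No, 8.113.90.25 is not in 187.73.32.0/19
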